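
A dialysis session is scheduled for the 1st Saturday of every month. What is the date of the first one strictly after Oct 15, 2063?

Oct 2063 starts on a Monday, so its 1st Saturday is Oct 6, 2063 (5 days in).
That is not after Oct 15, 2063, so look at Nov 2063.
Nov 2063 starts on a Thursday, so its 1st Saturday is Nov 3, 2063 (2 days in).

Nov 3, 2063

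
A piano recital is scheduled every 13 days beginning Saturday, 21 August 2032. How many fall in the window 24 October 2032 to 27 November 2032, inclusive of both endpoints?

Occurrences land 13·i days after 21 August 2032 for i = 0, 1, 2, …
24 October 2032 is 64 days after the start; 64 ÷ 13 = 4 remainder 12; since the remainder is 12, round up to i = 5. First occurrence in the window: #6 on 25 October 2032 (5×13 = 65 days in).
27 November 2032 is 98 days after the start; 98 ÷ 13 = 7 remainder 7. Last occurrence in the window: #8 on 20 November 2032.
Occurrences #6 through #8: 3 in total.

3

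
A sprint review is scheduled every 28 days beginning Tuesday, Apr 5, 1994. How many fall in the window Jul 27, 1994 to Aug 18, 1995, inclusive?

13

Occurrences land 28·i days after Apr 5, 1994 for i = 0, 1, 2, …
Jul 27, 1994 is 113 days after the start; 113 ÷ 28 = 4 remainder 1; since the remainder is 1, round up to i = 5. First occurrence in the window: #6 on Aug 23, 1994 (5×28 = 140 days in).
Aug 18, 1995 is 500 days after the start; 500 ÷ 28 = 17 remainder 24. Last occurrence in the window: #18 on Jul 25, 1995.
Occurrences #6 through #18: 13 in total.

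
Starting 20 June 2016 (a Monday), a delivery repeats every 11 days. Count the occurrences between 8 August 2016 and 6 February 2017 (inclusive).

Occurrences land 11·i days after 20 June 2016 for i = 0, 1, 2, …
8 August 2016 is 49 days after the start; 49 ÷ 11 = 4 remainder 5; since the remainder is 5, round up to i = 5. First occurrence in the window: #6 on 14 August 2016 (5×11 = 55 days in).
6 February 2017 is 231 days after the start; 231 ÷ 11 = 21 remainder 0. Last occurrence in the window: #22 on 6 February 2017.
Occurrences #6 through #22: 17 in total.

17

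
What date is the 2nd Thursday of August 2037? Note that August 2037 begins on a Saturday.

August 2037 begins on a Saturday, so the first Thursday is August 6 (5 days later).
The 2nd Thursday is 1 weeks later: 6 + 7 = 13.

August 13, 2037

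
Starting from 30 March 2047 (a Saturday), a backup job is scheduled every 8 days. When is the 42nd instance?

21 February 2048

The 42nd occurrence is 41 intervals after the first: 41 × 8 = 328 days after 30 March 2047.
March has 31 days — 1 day to the end of March leaves 327.
April has 30 days (297 left).
May has 31 days (266 left).
June has 30 days (236 left).
July has 31 days (205 left).
August has 31 days (174 left).
September has 30 days (144 left).
October has 31 days (113 left).
November has 30 days (83 left).
December has 31 days (52 left).
January has 31 days (21 left).
21 days into February → 21 February 2048.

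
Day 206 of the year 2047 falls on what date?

January has 31 days (206 − 31 = 175 remain).
February has 28 days (175 − 28 = 147 remain).
March has 31 days (147 − 31 = 116 remain).
April has 30 days (116 − 30 = 86 remain).
May has 31 days (86 − 31 = 55 remain).
June has 30 days (55 − 30 = 25 remain).
25 into July → July 25.

2047-07-25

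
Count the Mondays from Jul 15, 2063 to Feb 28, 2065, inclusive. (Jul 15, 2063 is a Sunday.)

Jul 15, 2063 is a Sunday; the first Monday on or after it is Jul 16, 2063 (1 day later).
From Jul 16, 2063 to Feb 28, 2065: 168 + 366 + 59 = 593 days (rest of 2063, 2064, to Feb 28, 2065 in 2065).
593 ÷ 7 = 84 full weeks with remainder 5, so 84 more Mondays after the first → 85.

85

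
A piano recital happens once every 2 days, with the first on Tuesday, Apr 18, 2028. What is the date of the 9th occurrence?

The 9th occurrence is 8 intervals after the first: 8 × 2 = 16 days after Apr 18, 2028.
Apr has 30 days — 12 days to the end of Apr leaves 4.
4 days into May → May 4, 2028.

May 4, 2028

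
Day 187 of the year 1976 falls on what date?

January has 31 days (187 − 31 = 156 remain).
February has 29 days (156 − 29 = 127 remain).
March has 31 days (127 − 31 = 96 remain).
April has 30 days (96 − 30 = 66 remain).
May has 31 days (66 − 31 = 35 remain).
June has 30 days (35 − 30 = 5 remain).
5 into July → July 5.

5 July 1976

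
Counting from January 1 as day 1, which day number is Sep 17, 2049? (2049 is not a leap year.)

Days in months before Sep: 31 + 28 + 31 + 30 + 31 + 30 + 31 + 31 = 243.
Plus 17 days into Sep → day 260.

260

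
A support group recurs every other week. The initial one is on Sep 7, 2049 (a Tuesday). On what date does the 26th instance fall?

The 26th occurrence is 25 intervals after the first: 25 × 14 = 350 days after Sep 7, 2049.
Sep has 30 days — 23 days to the end of Sep leaves 327.
Oct has 31 days (296 left).
Nov has 30 days (266 left).
Dec has 31 days (235 left).
Jan has 31 days (204 left).
Feb has 28 days (176 left).
Mar has 31 days (145 left).
Apr has 30 days (115 left).
May has 31 days (84 left).
Jun has 30 days (54 left).
Jul has 31 days (23 left).
23 days into Aug → Aug 23, 2050.

Aug 23, 2050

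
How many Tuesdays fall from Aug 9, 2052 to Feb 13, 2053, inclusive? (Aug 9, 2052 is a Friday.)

Aug 9, 2052 is a Friday; the first Tuesday on or after it is Aug 13, 2052 (4 days later).
From Aug 13, 2052 to Feb 13, 2053: 18 + 30 + 31 + 30 + 31 + 31 + 13 = 184 days (rest of Aug, Sep, Oct, Nov, Dec, Jan, Feb).
184 ÷ 7 = 26 full weeks with remainder 2, so 26 more Tuesdays after the first → 27.

27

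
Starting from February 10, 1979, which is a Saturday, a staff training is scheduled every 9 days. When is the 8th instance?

The 8th occurrence is 7 intervals after the first: 7 × 9 = 63 days after February 10, 1979.
February has 28 days — 18 days to the end of February leaves 45.
March has 31 days (14 left).
14 days into April → April 14, 1979.

April 14, 1979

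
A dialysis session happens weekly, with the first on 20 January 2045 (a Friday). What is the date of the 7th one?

3 March 2045

The 7th occurrence is 6 intervals after the first: 6 × 7 = 42 days after 20 January 2045.
January has 31 days — 11 days to the end of January leaves 31.
February has 28 days (3 left).
3 days into March → 3 March 2045.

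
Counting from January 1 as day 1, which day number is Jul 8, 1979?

189

Days in months before Jul: 31 + 28 + 31 + 30 + 31 + 30 = 181.
Plus 8 days into Jul → day 189.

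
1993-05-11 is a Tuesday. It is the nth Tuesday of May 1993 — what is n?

2nd

Day 11 falls in week ⌈11/7⌉ of the month.
Days 1–7 hold the 1st Tuesday, 8–14 the 2nd, 15–21 the 3rd, 22–28 the 4th, 29–31 the 5th.
11 is in the range for the 2nd.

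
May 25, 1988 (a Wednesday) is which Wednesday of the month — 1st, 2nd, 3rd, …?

4th

Day 25 falls in week ⌈25/7⌉ of the month.
Days 1–7 hold the 1st Wednesday, 8–14 the 2nd, 15–21 the 3rd, 22–28 the 4th, 29–31 the 5th.
25 is in the range for the 4th.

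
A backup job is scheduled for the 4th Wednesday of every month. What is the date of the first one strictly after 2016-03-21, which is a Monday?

2016-03-23

March 2016 starts on a Tuesday; its first Wednesday is the 2nd, so the 4th Wednesday is the 23rd — 2016-03-23.
2016-03-23 is after 2016-03-21, so that is the next one.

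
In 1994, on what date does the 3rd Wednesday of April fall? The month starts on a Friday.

1994-04-20

April 1994 begins on a Friday, so the first Wednesday is April 6 (5 days later).
The 3rd Wednesday is 2 weeks later: 6 + 14 = 20.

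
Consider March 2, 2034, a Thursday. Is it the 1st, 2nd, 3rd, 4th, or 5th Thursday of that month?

Day 2 falls in week ⌈2/7⌉ of the month.
Days 1–7 hold the 1st Thursday, 8–14 the 2nd, 15–21 the 3rd, 22–28 the 4th, 29–31 the 5th.
2 is in the range for the 1st.

1st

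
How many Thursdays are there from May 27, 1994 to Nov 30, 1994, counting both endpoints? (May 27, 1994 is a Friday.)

May 27, 1994 is a Friday; the first Thursday on or after it is Jun 2, 1994 (6 days later).
From Jun 2, 1994 to Nov 30, 1994: 28 + 31 + 31 + 30 + 31 + 30 = 181 days (rest of Jun, Jul, Aug, Sep, Oct, Nov).
181 ÷ 7 = 25 full weeks with remainder 6, so 25 more Thursdays after the first → 26.

26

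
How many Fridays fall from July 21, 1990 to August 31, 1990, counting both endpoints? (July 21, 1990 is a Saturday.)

July 21, 1990 is a Saturday; the first Friday on or after it is July 27, 1990 (6 days later).
From July 27, 1990 to August 31, 1990: 4 + 31 = 35 days (rest of July, August).
35 ÷ 7 = 5 full weeks with remainder 0, so 5 more Fridays after the first → 6.

6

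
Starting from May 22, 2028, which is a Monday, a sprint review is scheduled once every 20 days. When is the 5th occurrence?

The 5th occurrence is 4 intervals after the first: 4 × 20 = 80 days after May 22, 2028.
May has 31 days — 9 days to the end of May leaves 71.
June has 30 days (41 left).
July has 31 days (10 left).
10 days into August → August 10, 2028.

August 10, 2028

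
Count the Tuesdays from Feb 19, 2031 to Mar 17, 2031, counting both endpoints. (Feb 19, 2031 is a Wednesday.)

Feb 19, 2031 is a Wednesday; the first Tuesday on or after it is Feb 25, 2031 (6 days later).
From Feb 25, 2031 to Mar 17, 2031: 3 + 17 = 20 days (rest of Feb, Mar).
20 ÷ 7 = 2 full weeks with remainder 6, so 2 more Tuesdays after the first → 3.

3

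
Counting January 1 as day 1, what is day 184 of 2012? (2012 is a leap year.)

Jul 2, 2012

Jan has 31 days (184 − 31 = 153 remain).
Feb has 29 days (153 − 29 = 124 remain).
Mar has 31 days (124 − 31 = 93 remain).
Apr has 30 days (93 − 30 = 63 remain).
May has 31 days (63 − 31 = 32 remain).
Jun has 30 days (32 − 30 = 2 remain).
2 into Jul → Jul 2.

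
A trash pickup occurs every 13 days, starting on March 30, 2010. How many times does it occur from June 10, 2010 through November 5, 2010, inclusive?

11

Occurrences land 13·i days after March 30, 2010 for i = 0, 1, 2, …
June 10, 2010 is 72 days after the start; 72 ÷ 13 = 5 remainder 7; since the remainder is 7, round up to i = 6. First occurrence in the window: #7 on June 16, 2010 (6×13 = 78 days in).
November 5, 2010 is 220 days after the start; 220 ÷ 13 = 16 remainder 12. Last occurrence in the window: #17 on October 24, 2010.
Occurrences #7 through #17: 11 in total.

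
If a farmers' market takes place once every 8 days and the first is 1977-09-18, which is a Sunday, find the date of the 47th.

The 47th occurrence is 46 intervals after the first: 46 × 8 = 368 days after 1977-09-18.
September has 30 days — 12 days to the end of September leaves 356.
October has 31 days (325 left).
November has 30 days (295 left).
December has 31 days (264 left).
January has 31 days (233 left).
February has 28 days (205 left).
March has 31 days (174 left).
April has 30 days (144 left).
May has 31 days (113 left).
June has 30 days (83 left).
July has 31 days (52 left).
August has 31 days (21 left).
21 days into September → 1978-09-21.

1978-09-21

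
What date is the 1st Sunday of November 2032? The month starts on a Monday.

November 7, 2032

November 2032 begins on a Monday, so the first Sunday is November 7 (6 days later).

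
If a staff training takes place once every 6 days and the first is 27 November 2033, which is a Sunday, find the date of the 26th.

The 26th occurrence is 25 intervals after the first: 25 × 6 = 150 days after 27 November 2033.
November has 30 days — 3 days to the end of November leaves 147.
December has 31 days (116 left).
January has 31 days (85 left).
February has 28 days (57 left).
March has 31 days (26 left).
26 days into April → 26 April 2034.

26 April 2034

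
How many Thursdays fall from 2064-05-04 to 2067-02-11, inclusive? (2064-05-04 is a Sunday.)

2064-05-04 is a Sunday; the first Thursday on or after it is 2064-05-08 (4 days later).
From 2064-05-08 to 2067-02-11: 237 + 365 + 365 + 42 = 1009 days (rest of 2064, 2065, 2066, to 2067-02-11 in 2067).
1009 ÷ 7 = 144 full weeks with remainder 1, so 144 more Thursdays after the first → 145.

145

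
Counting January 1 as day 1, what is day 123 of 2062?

May 3, 2062

Jan has 31 days (123 − 31 = 92 remain).
Feb has 28 days (92 − 28 = 64 remain).
Mar has 31 days (64 − 31 = 33 remain).
Apr has 30 days (33 − 30 = 3 remain).
3 into May → May 3.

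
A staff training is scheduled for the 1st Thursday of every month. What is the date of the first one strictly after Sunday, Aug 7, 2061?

Sep 1, 2061

Aug 2061 starts on a Monday, so its 1st Thursday is Aug 4, 2061 (3 days in).
That is not after Aug 7, 2061, so look at Sep 2061.
Sep 2061 starts on a Thursday, so its 1st Thursday is Sep 1, 2061.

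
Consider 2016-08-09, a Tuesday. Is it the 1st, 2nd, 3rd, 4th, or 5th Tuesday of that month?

2nd

Day 9 falls in week ⌈9/7⌉ of the month.
Days 1–7 hold the 1st Tuesday, 8–14 the 2nd, 15–21 the 3rd, 22–28 the 4th, 29–31 the 5th.
9 is in the range for the 2nd.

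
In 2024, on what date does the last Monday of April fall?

April 2024 begins on a Monday, so the first Monday is April 1.
April 2024 has 30 days. Adding weeks: 1, 8, 15, 22, 29 — the last one ≤ 30 is the 29th.

April 29, 2024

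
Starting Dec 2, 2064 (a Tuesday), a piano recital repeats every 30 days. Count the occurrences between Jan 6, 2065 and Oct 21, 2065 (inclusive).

Occurrences land 30·i days after Dec 2, 2064 for i = 0, 1, 2, …
Jan 6, 2065 is 35 days after the start; 35 ÷ 30 = 1 remainder 5; since the remainder is 5, round up to i = 2. First occurrence in the window: #3 on Jan 31, 2065 (2×30 = 60 days in).
Oct 21, 2065 is 323 days after the start; 323 ÷ 30 = 10 remainder 23. Last occurrence in the window: #11 on Sep 28, 2065.
Occurrences #3 through #11: 9 in total.

9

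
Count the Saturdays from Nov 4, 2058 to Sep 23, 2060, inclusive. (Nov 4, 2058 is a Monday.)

Nov 4, 2058 is a Monday; the first Saturday on or after it is Nov 9, 2058 (5 days later).
From Nov 9, 2058 to Sep 23, 2060: 52 + 365 + 267 = 684 days (rest of 2058, 2059, to Sep 23, 2060 in 2060).
684 ÷ 7 = 97 full weeks with remainder 5, so 97 more Saturdays after the first → 98.

98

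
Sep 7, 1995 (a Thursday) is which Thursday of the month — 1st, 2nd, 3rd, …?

Day 7 falls in week ⌈7/7⌉ of the month.
Days 1–7 hold the 1st Thursday, 8–14 the 2nd, 15–21 the 3rd, 22–28 the 4th, 29–31 the 5th.
7 is in the range for the 1st.

1st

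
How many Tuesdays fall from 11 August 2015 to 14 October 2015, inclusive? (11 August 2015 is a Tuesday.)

11 August 2015 is a Tuesday; the first Tuesday on or after it is 11 August 2015.
From 11 August 2015 to 14 October 2015: 20 + 30 + 14 = 64 days (rest of August, September, October).
64 ÷ 7 = 9 full weeks with remainder 1, so 9 more Tuesdays after the first → 10.

10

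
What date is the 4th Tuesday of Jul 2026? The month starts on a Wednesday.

Jul 28, 2026

Jul 2026 begins on a Wednesday, so the first Tuesday is Jul 7 (6 days later).
The 4th Tuesday is 3 weeks later: 7 + 21 = 28.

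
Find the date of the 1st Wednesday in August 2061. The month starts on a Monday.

3 August 2061

August 2061 begins on a Monday, so the first Wednesday is August 3 (2 days later).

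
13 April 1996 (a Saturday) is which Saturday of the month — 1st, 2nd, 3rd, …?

Day 13 falls in week ⌈13/7⌉ of the month.
Days 1–7 hold the 1st Saturday, 8–14 the 2nd, 15–21 the 3rd, 22–28 the 4th, 29–31 the 5th.
13 is in the range for the 2nd.

2nd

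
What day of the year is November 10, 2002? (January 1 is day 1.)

314

Days in months before November: 31 + 28 + 31 + 30 + 31 + 30 + 31 + 31 + 30 + 31 = 304.
Plus 10 days into November → day 314.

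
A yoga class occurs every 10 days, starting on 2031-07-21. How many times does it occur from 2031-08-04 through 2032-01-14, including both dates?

Occurrences land 10·i days after 2031-07-21 for i = 0, 1, 2, …
2031-08-04 is 14 days after the start; 14 ÷ 10 = 1 remainder 4; since the remainder is 4, round up to i = 2. First occurrence in the window: #3 on 2031-08-10 (2×10 = 20 days in).
2032-01-14 is 177 days after the start; 177 ÷ 10 = 17 remainder 7. Last occurrence in the window: #18 on 2032-01-07.
Occurrences #3 through #18: 16 in total.

16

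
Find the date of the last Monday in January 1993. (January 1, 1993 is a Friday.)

January 1993 begins on a Friday, so the first Monday is January 4 (3 days later).
January 1993 has 31 days. Adding weeks: 4, 11, 18, 25 — the last one ≤ 31 is the 25th.

January 25, 1993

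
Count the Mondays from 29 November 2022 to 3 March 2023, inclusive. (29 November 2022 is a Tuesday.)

29 November 2022 is a Tuesday; the first Monday on or after it is 5 December 2022 (6 days later).
From 5 December 2022 to 3 March 2023: 26 + 31 + 28 + 3 = 88 days (rest of December, January, February, March).
88 ÷ 7 = 12 full weeks with remainder 4, so 12 more Mondays after the first → 13.

13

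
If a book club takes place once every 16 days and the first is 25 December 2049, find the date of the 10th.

18 May 2050

The 10th occurrence is 9 intervals after the first: 9 × 16 = 144 days after 25 December 2049.
December has 31 days — 6 days to the end of December leaves 138.
January has 31 days (107 left).
February has 28 days (79 left).
March has 31 days (48 left).
April has 30 days (18 left).
18 days into May → 18 May 2050.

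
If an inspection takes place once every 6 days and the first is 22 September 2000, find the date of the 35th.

The 35th occurrence is 34 intervals after the first: 34 × 6 = 204 days after 22 September 2000.
September has 30 days — 8 days to the end of September leaves 196.
October has 31 days (165 left).
November has 30 days (135 left).
December has 31 days (104 left).
January has 31 days (73 left).
February has 28 days (45 left).
March has 31 days (14 left).
14 days into April → 14 April 2001.

14 April 2001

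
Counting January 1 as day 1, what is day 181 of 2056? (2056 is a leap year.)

2056-06-29

January has 31 days (181 − 31 = 150 remain).
February has 29 days (150 − 29 = 121 remain).
March has 31 days (121 − 31 = 90 remain).
April has 30 days (90 − 30 = 60 remain).
May has 31 days (60 − 31 = 29 remain).
29 into June → June 29.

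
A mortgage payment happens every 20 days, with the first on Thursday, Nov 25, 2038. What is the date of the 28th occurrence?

May 18, 2040

The 28th occurrence is 27 intervals after the first: 27 × 20 = 540 days after Nov 25, 2038.
Nov has 30 days — 5 days to the end of Nov leaves 535.
From end of Nov to end of 2038 is 31 days (504 left).
2039 has 365 days (139 left).
Jan has 31 days (108 left).
Feb has 29 days (79 left).
Mar has 31 days (48 left).
Apr has 30 days (18 left).
18 days into May → May 18, 2040.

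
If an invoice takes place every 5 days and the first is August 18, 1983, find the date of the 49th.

The 49th occurrence is 48 intervals after the first: 48 × 5 = 240 days after August 18, 1983.
August has 31 days — 13 days to the end of August leaves 227.
September has 30 days (197 left).
October has 31 days (166 left).
November has 30 days (136 left).
December has 31 days (105 left).
January has 31 days (74 left).
February has 29 days (45 left).
March has 31 days (14 left).
14 days into April → April 14, 1984.

April 14, 1984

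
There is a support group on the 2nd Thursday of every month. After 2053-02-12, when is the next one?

2053-02-13

February 2053 starts on a Saturday; its first Thursday is the 6th, so the 2nd Thursday is the 13th — 2053-02-13.
2053-02-13 is after 2053-02-12, so that is the next one.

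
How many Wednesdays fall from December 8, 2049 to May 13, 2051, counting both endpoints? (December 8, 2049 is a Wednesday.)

December 8, 2049 is a Wednesday; the first Wednesday on or after it is December 8, 2049.
From December 8, 2049 to May 13, 2051: 23 + 365 + 133 = 521 days (rest of 2049, 2050, to May 13, 2051 in 2051).
521 ÷ 7 = 74 full weeks with remainder 3, so 74 more Wednesdays after the first → 75.

75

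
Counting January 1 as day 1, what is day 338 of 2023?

4 December 2023

January has 31 days (338 − 31 = 307 remain).
February has 28 days (307 − 28 = 279 remain).
March has 31 days (279 − 31 = 248 remain).
April has 30 days (248 − 30 = 218 remain).
May has 31 days (218 − 31 = 187 remain).
June has 30 days (187 − 30 = 157 remain).
July has 31 days (157 − 31 = 126 remain).
August has 31 days (126 − 31 = 95 remain).
September has 30 days (95 − 30 = 65 remain).
October has 31 days (65 − 31 = 34 remain).
November has 30 days (34 − 30 = 4 remain).
4 into December → December 4.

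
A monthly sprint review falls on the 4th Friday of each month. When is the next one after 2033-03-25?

March 2033 starts on a Tuesday; its first Friday is the 4th, so the 4th Friday is the 25th — 2033-03-25.
That is not after 2033-03-25, so look at April 2033.
April 2033 starts on a Friday; its first Friday is the 1st, so the 4th Friday is the 22nd — 2033-04-22.

2033-04-22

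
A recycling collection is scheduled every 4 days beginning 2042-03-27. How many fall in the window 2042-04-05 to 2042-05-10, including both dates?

9

Occurrences land 4·i days after 2042-03-27 for i = 0, 1, 2, …
2042-04-05 is 9 days after the start; 9 ÷ 4 = 2 remainder 1; since the remainder is 1, round up to i = 3. First occurrence in the window: #4 on 2042-04-08 (3×4 = 12 days in).
2042-05-10 is 44 days after the start; 44 ÷ 4 = 11 remainder 0. Last occurrence in the window: #12 on 2042-05-10.
Occurrences #4 through #12: 9 in total.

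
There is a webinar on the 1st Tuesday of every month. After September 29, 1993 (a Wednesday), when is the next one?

October 5, 1993

September 1993 starts on a Wednesday, so its 1st Tuesday is September 7, 1993 (6 days in).
That is not after September 29, 1993, so look at October 1993.
October 1993 starts on a Friday, so its 1st Tuesday is October 5, 1993 (4 days in).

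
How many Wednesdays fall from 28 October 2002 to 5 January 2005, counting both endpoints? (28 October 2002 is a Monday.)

115

28 October 2002 is a Monday; the first Wednesday on or after it is 30 October 2002 (2 days later).
From 30 October 2002 to 5 January 2005: 62 + 365 + 366 + 5 = 798 days (rest of 2002, 2003, 2004, to 5 January 2005 in 2005).
798 ÷ 7 = 114 full weeks with remainder 0, so 114 more Wednesdays after the first → 115.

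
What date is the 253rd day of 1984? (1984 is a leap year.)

January has 31 days (253 − 31 = 222 remain).
February has 29 days (222 − 29 = 193 remain).
March has 31 days (193 − 31 = 162 remain).
April has 30 days (162 − 30 = 132 remain).
May has 31 days (132 − 31 = 101 remain).
June has 30 days (101 − 30 = 71 remain).
July has 31 days (71 − 31 = 40 remain).
August has 31 days (40 − 31 = 9 remain).
9 into September → September 9.

9 September 1984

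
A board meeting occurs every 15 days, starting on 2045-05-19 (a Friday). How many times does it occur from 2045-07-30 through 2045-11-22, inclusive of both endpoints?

Occurrences land 15·i days after 2045-05-19 for i = 0, 1, 2, …
2045-07-30 is 72 days after the start; 72 ÷ 15 = 4 remainder 12; since the remainder is 12, round up to i = 5. First occurrence in the window: #6 on 2045-08-02 (5×15 = 75 days in).
2045-11-22 is 187 days after the start; 187 ÷ 15 = 12 remainder 7. Last occurrence in the window: #13 on 2045-11-15.
Occurrences #6 through #13: 8 in total.

8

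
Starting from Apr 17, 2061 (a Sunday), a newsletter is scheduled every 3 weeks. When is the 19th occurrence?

The 19th occurrence is 18 intervals after the first: 18 × 21 = 378 days after Apr 17, 2061.
Apr has 30 days — 13 days to the end of Apr leaves 365.
May has 31 days (334 left).
Jun has 30 days (304 left).
Jul has 31 days (273 left).
Aug has 31 days (242 left).
Sep has 30 days (212 left).
Oct has 31 days (181 left).
Nov has 30 days (151 left).
Dec has 31 days (120 left).
Jan has 31 days (89 left).
Feb has 28 days (61 left).
Mar has 31 days (30 left).
30 days into Apr → Apr 30, 2062.

Apr 30, 2062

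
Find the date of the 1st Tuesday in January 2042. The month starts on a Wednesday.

January 7, 2042

January 2042 begins on a Wednesday, so the first Tuesday is January 7 (6 days later).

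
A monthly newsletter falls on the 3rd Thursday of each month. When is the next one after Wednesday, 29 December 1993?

20 January 1994

December 1993 starts on a Wednesday; its first Thursday is the 2nd, so the 3rd Thursday is the 16th — 16 December 1993.
That is not after 29 December 1993, so look at January 1994.
January 1994 starts on a Saturday; its first Thursday is the 6th, so the 3rd Thursday is the 20th — 20 January 1994.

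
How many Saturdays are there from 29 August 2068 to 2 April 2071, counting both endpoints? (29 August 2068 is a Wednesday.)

29 August 2068 is a Wednesday; the first Saturday on or after it is 1 September 2068 (3 days later).
From 1 September 2068 to 2 April 2071: 121 + 365 + 365 + 92 = 943 days (rest of 2068, 2069, 2070, to 2 April 2071 in 2071).
943 ÷ 7 = 134 full weeks with remainder 5, so 134 more Saturdays after the first → 135.

135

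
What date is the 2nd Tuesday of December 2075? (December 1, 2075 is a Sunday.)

2075-12-10

December 2075 begins on a Sunday, so the first Tuesday is December 3 (2 days later).
The 2nd Tuesday is 1 weeks later: 3 + 7 = 10.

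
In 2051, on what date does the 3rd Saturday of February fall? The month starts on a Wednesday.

February 2051 begins on a Wednesday, so the first Saturday is February 4 (3 days later).
The 3rd Saturday is 2 weeks later: 4 + 14 = 18.

2051-02-18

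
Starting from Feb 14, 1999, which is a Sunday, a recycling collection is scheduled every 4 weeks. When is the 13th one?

Jan 16, 2000

The 13th occurrence is 12 intervals after the first: 12 × 28 = 336 days after Feb 14, 1999.
Feb has 28 days — 14 days to the end of Feb leaves 322.
Mar has 31 days (291 left).
Apr has 30 days (261 left).
May has 31 days (230 left).
Jun has 30 days (200 left).
Jul has 31 days (169 left).
Aug has 31 days (138 left).
Sep has 30 days (108 left).
Oct has 31 days (77 left).
Nov has 30 days (47 left).
Dec has 31 days (16 left).
16 days into Jan → Jan 16, 2000.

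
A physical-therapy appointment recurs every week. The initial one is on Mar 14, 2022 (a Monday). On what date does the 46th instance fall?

The 46th occurrence is 45 intervals after the first: 45 × 7 = 315 days after Mar 14, 2022.
Mar has 31 days — 17 days to the end of Mar leaves 298.
Apr has 30 days (268 left).
May has 31 days (237 left).
Jun has 30 days (207 left).
Jul has 31 days (176 left).
Aug has 31 days (145 left).
Sep has 30 days (115 left).
Oct has 31 days (84 left).
Nov has 30 days (54 left).
Dec has 31 days (23 left).
23 days into Jan → Jan 23, 2023.

Jan 23, 2023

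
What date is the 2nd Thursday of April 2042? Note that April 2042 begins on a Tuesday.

April 2042 begins on a Tuesday, so the first Thursday is April 3 (2 days later).
The 2nd Thursday is 1 weeks later: 3 + 7 = 10.

April 10, 2042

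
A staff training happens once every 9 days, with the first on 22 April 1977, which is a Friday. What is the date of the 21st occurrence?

19 October 1977

The 21st occurrence is 20 intervals after the first: 20 × 9 = 180 days after 22 April 1977.
April has 30 days — 8 days to the end of April leaves 172.
May has 31 days (141 left).
June has 30 days (111 left).
July has 31 days (80 left).
August has 31 days (49 left).
September has 30 days (19 left).
19 days into October → 19 October 1977.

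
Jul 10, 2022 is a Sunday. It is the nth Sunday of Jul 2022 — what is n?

2nd

Day 10 falls in week ⌈10/7⌉ of the month.
Days 1–7 hold the 1st Sunday, 8–14 the 2nd, 15–21 the 3rd, 22–28 the 4th, 29–31 the 5th.
10 is in the range for the 2nd.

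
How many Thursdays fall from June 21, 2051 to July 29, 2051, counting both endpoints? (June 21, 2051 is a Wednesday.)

June 21, 2051 is a Wednesday; the first Thursday on or after it is June 22, 2051 (1 day later).
From June 22, 2051 to July 29, 2051: 8 + 29 = 37 days (rest of June, July).
37 ÷ 7 = 5 full weeks with remainder 2, so 5 more Thursdays after the first → 6.

6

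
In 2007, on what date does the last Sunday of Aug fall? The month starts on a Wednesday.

Aug 26, 2007

Aug 2007 begins on a Wednesday, so the first Sunday is Aug 5 (4 days later).
Aug 2007 has 31 days. Adding weeks: 5, 12, 19, 26 — the last one ≤ 31 is the 26th.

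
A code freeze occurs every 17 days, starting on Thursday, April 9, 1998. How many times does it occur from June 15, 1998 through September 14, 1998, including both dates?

6

Occurrences land 17·i days after April 9, 1998 for i = 0, 1, 2, …
June 15, 1998 is 67 days after the start; 67 ÷ 17 = 3 remainder 16; since the remainder is 16, round up to i = 4. First occurrence in the window: #5 on June 16, 1998 (4×17 = 68 days in).
September 14, 1998 is 158 days after the start; 158 ÷ 17 = 9 remainder 5. Last occurrence in the window: #10 on September 9, 1998.
Occurrences #5 through #10: 6 in total.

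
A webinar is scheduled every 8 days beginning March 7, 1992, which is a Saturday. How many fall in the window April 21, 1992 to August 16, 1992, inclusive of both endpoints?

Occurrences land 8·i days after March 7, 1992 for i = 0, 1, 2, …
April 21, 1992 is 45 days after the start; 45 ÷ 8 = 5 remainder 5; since the remainder is 5, round up to i = 6. First occurrence in the window: #7 on April 24, 1992 (6×8 = 48 days in).
August 16, 1992 is 162 days after the start; 162 ÷ 8 = 20 remainder 2. Last occurrence in the window: #21 on August 14, 1992.
Occurrences #7 through #21: 15 in total.

15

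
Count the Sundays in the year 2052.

52

2052-01-01 is a Monday; the first Sunday on or after it is 2052-01-07 (6 days later).
From 2052-01-07 to 2052-12-31: 24 + 29 + 31 + 30 + 31 + 30 + 31 + 31 + 30 + 31 + 30 + 31 = 359 days (rest of January, February, March, April, May, June, July, August, September, October, November, December).
359 ÷ 7 = 51 full weeks with remainder 2, so 51 more Sundays after the first → 52.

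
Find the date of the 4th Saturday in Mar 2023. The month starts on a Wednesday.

Mar 25, 2023

Mar 2023 begins on a Wednesday, so the first Saturday is Mar 4 (3 days later).
The 4th Saturday is 3 weeks later: 4 + 21 = 25.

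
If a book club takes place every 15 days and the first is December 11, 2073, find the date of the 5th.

The 5th occurrence is 4 intervals after the first: 4 × 15 = 60 days after December 11, 2073.
December has 31 days — 20 days to the end of December leaves 40.
January has 31 days (9 left).
9 days into February → February 9, 2074.

February 9, 2074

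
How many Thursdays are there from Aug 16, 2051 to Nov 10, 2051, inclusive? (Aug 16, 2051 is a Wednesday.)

13

Aug 16, 2051 is a Wednesday; the first Thursday on or after it is Aug 17, 2051 (1 day later).
From Aug 17, 2051 to Nov 10, 2051: 14 + 30 + 31 + 10 = 85 days (rest of Aug, Sep, Oct, Nov).
85 ÷ 7 = 12 full weeks with remainder 1, so 12 more Thursdays after the first → 13.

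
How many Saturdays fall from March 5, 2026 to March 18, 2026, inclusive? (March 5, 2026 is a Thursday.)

March 5, 2026 is a Thursday; the first Saturday on or after it is March 7, 2026 (2 days later).
From March 7, 2026 to March 18, 2026 is 18 − 7 = 11 days.
11 ÷ 7 = 1 full weeks with remainder 4, so 1 more Saturdays after the first → 2.

2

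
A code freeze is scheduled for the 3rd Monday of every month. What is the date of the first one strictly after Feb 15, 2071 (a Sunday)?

Feb 16, 2071

Feb 2071 starts on a Sunday; its first Monday is the 2nd, so the 3rd Monday is the 16th — Feb 16, 2071.
Feb 16, 2071 is after Feb 15, 2071, so that is the next one.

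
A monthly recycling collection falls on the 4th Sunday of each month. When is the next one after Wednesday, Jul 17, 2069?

Jul 2069 starts on a Monday; its first Sunday is the 7th, so the 4th Sunday is the 28th — Jul 28, 2069.
Jul 28, 2069 is after Jul 17, 2069, so that is the next one.

Jul 28, 2069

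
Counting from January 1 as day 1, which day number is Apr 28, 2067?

118

Days in months before Apr: 31 + 28 + 31 = 90.
Plus 28 days into Apr → day 118.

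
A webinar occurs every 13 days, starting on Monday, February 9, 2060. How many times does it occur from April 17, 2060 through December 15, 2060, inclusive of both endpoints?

Occurrences land 13·i days after February 9, 2060 for i = 0, 1, 2, …
April 17, 2060 is 68 days after the start; 68 ÷ 13 = 5 remainder 3; since the remainder is 3, round up to i = 6. First occurrence in the window: #7 on April 27, 2060 (6×13 = 78 days in).
December 15, 2060 is 310 days after the start; 310 ÷ 13 = 23 remainder 11. Last occurrence in the window: #24 on December 4, 2060.
Occurrences #7 through #24: 18 in total.

18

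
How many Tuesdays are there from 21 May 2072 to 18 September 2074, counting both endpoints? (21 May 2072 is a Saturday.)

122

21 May 2072 is a Saturday; the first Tuesday on or after it is 24 May 2072 (3 days later).
From 24 May 2072 to 18 September 2074: 221 + 365 + 261 = 847 days (rest of 2072, 2073, to 18 September 2074 in 2074).
847 ÷ 7 = 121 full weeks with remainder 0, so 121 more Tuesdays after the first → 122.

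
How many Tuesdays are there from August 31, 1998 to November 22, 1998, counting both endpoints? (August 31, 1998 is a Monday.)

August 31, 1998 is a Monday; the first Tuesday on or after it is September 1, 1998 (1 day later).
From September 1, 1998 to November 22, 1998: 29 + 31 + 22 = 82 days (rest of September, October, November).
82 ÷ 7 = 11 full weeks with remainder 5, so 11 more Tuesdays after the first → 12.

12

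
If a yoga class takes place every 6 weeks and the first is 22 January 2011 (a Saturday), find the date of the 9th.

24 December 2011

The 9th occurrence is 8 intervals after the first: 8 × 42 = 336 days after 22 January 2011.
January has 31 days — 9 days to the end of January leaves 327.
February has 28 days (299 left).
March has 31 days (268 left).
April has 30 days (238 left).
May has 31 days (207 left).
June has 30 days (177 left).
July has 31 days (146 left).
August has 31 days (115 left).
September has 30 days (85 left).
October has 31 days (54 left).
November has 30 days (24 left).
24 days into December → 24 December 2011.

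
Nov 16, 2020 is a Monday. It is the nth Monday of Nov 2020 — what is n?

3rd

Day 16 falls in week ⌈16/7⌉ of the month.
Days 1–7 hold the 1st Monday, 8–14 the 2nd, 15–21 the 3rd, 22–28 the 4th, 29–31 the 5th.
16 is in the range for the 3rd.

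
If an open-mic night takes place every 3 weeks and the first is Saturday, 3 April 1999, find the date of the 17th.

4 March 2000

The 17th occurrence is 16 intervals after the first: 16 × 21 = 336 days after 3 April 1999.
April has 30 days — 27 days to the end of April leaves 309.
May has 31 days (278 left).
June has 30 days (248 left).
July has 31 days (217 left).
August has 31 days (186 left).
September has 30 days (156 left).
October has 31 days (125 left).
November has 30 days (95 left).
December has 31 days (64 left).
January has 31 days (33 left).
February has 29 days (4 left).
4 days into March → 4 March 2000.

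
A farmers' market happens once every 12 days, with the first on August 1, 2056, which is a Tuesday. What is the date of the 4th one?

September 6, 2056

The 4th occurrence is 3 intervals after the first: 3 × 12 = 36 days after August 1, 2056.
August has 31 days — 30 days to the end of August leaves 6.
6 days into September → September 6, 2056.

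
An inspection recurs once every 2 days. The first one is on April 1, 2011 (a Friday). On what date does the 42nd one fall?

June 22, 2011

The 42nd occurrence is 41 intervals after the first: 41 × 2 = 82 days after April 1, 2011.
April has 30 days — 29 days to the end of April leaves 53.
May has 31 days (22 left).
22 days into June → June 22, 2011.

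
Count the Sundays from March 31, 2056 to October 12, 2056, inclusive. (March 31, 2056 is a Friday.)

March 31, 2056 is a Friday; the first Sunday on or after it is April 2, 2056 (2 days later).
From April 2, 2056 to October 12, 2056: 28 + 31 + 30 + 31 + 31 + 30 + 12 = 193 days (rest of April, May, June, July, August, September, October).
193 ÷ 7 = 27 full weeks with remainder 4, so 27 more Sundays after the first → 28.

28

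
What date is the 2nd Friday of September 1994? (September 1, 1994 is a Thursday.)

September 1994 begins on a Thursday, so the first Friday is September 2 (1 day later).
The 2nd Friday is 1 weeks later: 2 + 7 = 9.

September 9, 1994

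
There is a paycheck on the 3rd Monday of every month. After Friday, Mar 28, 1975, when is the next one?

Mar 1975 starts on a Saturday; its first Monday is the 3rd, so the 3rd Monday is the 17th — Mar 17, 1975.
That is not after Mar 28, 1975, so look at Apr 1975.
Apr 1975 starts on a Tuesday; its first Monday is the 7th, so the 3rd Monday is the 21st — Apr 21, 1975.

Apr 21, 1975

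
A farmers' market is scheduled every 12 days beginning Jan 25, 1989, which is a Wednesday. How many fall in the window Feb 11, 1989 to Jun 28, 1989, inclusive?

Occurrences land 12·i days after Jan 25, 1989 for i = 0, 1, 2, …
Feb 11, 1989 is 17 days after the start; 17 ÷ 12 = 1 remainder 5; since the remainder is 5, round up to i = 2. First occurrence in the window: #3 on Feb 18, 1989 (2×12 = 24 days in).
Jun 28, 1989 is 154 days after the start; 154 ÷ 12 = 12 remainder 10. Last occurrence in the window: #13 on Jun 18, 1989.
Occurrences #3 through #13: 11 in total.

11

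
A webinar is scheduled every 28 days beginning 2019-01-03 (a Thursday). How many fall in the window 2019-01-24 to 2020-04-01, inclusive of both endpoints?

16

Occurrences land 28·i days after 2019-01-03 for i = 0, 1, 2, …
2019-01-24 is 21 days after the start; 21 ÷ 28 = 0 remainder 21; since the remainder is 21, round up to i = 1. First occurrence in the window: #2 on 2019-01-31 (1×28 = 28 days in).
2020-04-01 is 454 days after the start; 454 ÷ 28 = 16 remainder 6. Last occurrence in the window: #17 on 2020-03-26.
Occurrences #2 through #17: 16 in total.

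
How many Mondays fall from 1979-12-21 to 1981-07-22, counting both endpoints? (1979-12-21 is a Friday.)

83

1979-12-21 is a Friday; the first Monday on or after it is 1979-12-24 (3 days later).
From 1979-12-24 to 1981-07-22: 7 + 366 + 203 = 576 days (rest of 1979, 1980, to 1981-07-22 in 1981).
576 ÷ 7 = 82 full weeks with remainder 2, so 82 more Mondays after the first → 83.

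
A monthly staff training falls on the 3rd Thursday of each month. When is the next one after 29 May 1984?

May 1984 starts on a Tuesday; its first Thursday is the 3rd, so the 3rd Thursday is the 17th — 17 May 1984.
That is not after 29 May 1984, so look at June 1984.
June 1984 starts on a Friday; its first Thursday is the 7th, so the 3rd Thursday is the 21st — 21 June 1984.

21 June 1984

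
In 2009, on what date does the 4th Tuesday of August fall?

The first Tuesday of August 2009 is August 4.
The 4th Tuesday is 3 weeks later: 4 + 21 = 25.

2009-08-25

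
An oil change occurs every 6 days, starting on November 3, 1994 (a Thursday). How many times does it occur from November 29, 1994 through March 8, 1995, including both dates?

Occurrences land 6·i days after November 3, 1994 for i = 0, 1, 2, …
November 29, 1994 is 26 days after the start; 26 ÷ 6 = 4 remainder 2; since the remainder is 2, round up to i = 5. First occurrence in the window: #6 on December 3, 1994 (5×6 = 30 days in).
March 8, 1995 is 125 days after the start; 125 ÷ 6 = 20 remainder 5. Last occurrence in the window: #21 on March 3, 1995.
Occurrences #6 through #21: 16 in total.

16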